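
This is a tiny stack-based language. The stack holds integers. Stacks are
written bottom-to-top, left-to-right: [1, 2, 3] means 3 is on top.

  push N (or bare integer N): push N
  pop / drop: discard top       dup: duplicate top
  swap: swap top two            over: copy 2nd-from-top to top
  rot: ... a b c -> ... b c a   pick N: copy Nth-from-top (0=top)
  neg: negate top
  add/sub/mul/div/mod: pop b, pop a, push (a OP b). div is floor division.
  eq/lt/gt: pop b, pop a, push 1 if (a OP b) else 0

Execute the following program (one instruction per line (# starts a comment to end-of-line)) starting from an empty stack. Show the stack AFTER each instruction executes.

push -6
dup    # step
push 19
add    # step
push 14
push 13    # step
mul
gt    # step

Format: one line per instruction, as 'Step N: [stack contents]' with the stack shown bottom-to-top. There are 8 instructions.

Step 1: [-6]
Step 2: [-6, -6]
Step 3: [-6, -6, 19]
Step 4: [-6, 13]
Step 5: [-6, 13, 14]
Step 6: [-6, 13, 14, 13]
Step 7: [-6, 13, 182]
Step 8: [-6, 0]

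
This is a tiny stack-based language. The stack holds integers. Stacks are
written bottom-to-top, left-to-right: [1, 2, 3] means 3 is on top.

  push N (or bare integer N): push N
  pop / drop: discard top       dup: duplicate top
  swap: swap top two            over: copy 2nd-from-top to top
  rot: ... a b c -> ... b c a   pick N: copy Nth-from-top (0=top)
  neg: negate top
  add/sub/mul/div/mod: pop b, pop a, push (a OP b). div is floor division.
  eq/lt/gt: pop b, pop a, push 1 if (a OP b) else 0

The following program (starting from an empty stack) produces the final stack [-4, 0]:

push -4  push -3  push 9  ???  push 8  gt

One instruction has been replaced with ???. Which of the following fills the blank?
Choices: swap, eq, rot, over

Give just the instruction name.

Stack before ???: [-4, -3, 9]
Stack after ???:  [-4, 0]
Checking each choice:
  swap: produces [-4, 9, 0]
  eq: MATCH
  rot: produces [-3, 9, 0]
  over: produces [-4, -3, 9, 0]


Answer: eq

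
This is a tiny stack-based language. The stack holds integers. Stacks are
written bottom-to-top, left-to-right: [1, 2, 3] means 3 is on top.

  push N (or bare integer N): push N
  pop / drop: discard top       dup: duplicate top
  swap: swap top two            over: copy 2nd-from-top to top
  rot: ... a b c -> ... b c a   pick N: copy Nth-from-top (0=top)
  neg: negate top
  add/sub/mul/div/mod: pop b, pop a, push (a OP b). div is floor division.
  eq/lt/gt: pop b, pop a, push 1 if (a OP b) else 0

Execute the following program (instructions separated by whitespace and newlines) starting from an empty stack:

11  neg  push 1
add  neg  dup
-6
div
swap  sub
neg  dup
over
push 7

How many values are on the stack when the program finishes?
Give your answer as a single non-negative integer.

Answer: 4

Derivation:
After 'push 11': stack = [11] (depth 1)
After 'neg': stack = [-11] (depth 1)
After 'push 1': stack = [-11, 1] (depth 2)
After 'add': stack = [-10] (depth 1)
After 'neg': stack = [10] (depth 1)
After 'dup': stack = [10, 10] (depth 2)
After 'push -6': stack = [10, 10, -6] (depth 3)
After 'div': stack = [10, -2] (depth 2)
After 'swap': stack = [-2, 10] (depth 2)
After 'sub': stack = [-12] (depth 1)
After 'neg': stack = [12] (depth 1)
After 'dup': stack = [12, 12] (depth 2)
After 'over': stack = [12, 12, 12] (depth 3)
After 'push 7': stack = [12, 12, 12, 7] (depth 4)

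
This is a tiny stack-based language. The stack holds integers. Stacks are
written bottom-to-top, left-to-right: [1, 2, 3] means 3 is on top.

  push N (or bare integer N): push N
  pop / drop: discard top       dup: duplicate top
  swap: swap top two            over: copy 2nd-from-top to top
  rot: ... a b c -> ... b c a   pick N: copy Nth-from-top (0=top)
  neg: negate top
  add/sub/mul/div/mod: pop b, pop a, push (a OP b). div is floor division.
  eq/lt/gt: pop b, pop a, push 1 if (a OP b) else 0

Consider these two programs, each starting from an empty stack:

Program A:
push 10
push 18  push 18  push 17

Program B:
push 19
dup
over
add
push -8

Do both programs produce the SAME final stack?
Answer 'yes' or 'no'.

Program A trace:
  After 'push 10': [10]
  After 'push 18': [10, 18]
  After 'push 18': [10, 18, 18]
  After 'push 17': [10, 18, 18, 17]
Program A final stack: [10, 18, 18, 17]

Program B trace:
  After 'push 19': [19]
  After 'dup': [19, 19]
  After 'over': [19, 19, 19]
  After 'add': [19, 38]
  After 'push -8': [19, 38, -8]
Program B final stack: [19, 38, -8]
Same: no

Answer: no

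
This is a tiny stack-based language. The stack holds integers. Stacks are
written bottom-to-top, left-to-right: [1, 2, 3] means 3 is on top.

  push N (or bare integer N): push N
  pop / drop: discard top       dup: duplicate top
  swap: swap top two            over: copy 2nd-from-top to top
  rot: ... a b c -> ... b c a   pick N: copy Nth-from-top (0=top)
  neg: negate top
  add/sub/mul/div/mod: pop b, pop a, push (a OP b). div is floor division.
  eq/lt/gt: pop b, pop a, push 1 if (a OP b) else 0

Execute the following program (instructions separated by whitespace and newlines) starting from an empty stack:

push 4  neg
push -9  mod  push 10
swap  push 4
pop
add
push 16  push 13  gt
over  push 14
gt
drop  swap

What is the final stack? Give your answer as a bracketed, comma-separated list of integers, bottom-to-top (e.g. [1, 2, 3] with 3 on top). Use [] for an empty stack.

After 'push 4': [4]
After 'neg': [-4]
After 'push -9': [-4, -9]
After 'mod': [-4]
After 'push 10': [-4, 10]
After 'swap': [10, -4]
After 'push 4': [10, -4, 4]
After 'pop': [10, -4]
After 'add': [6]
After 'push 16': [6, 16]
After 'push 13': [6, 16, 13]
After 'gt': [6, 1]
After 'over': [6, 1, 6]
After 'push 14': [6, 1, 6, 14]
After 'gt': [6, 1, 0]
After 'drop': [6, 1]
After 'swap': [1, 6]

Answer: [1, 6]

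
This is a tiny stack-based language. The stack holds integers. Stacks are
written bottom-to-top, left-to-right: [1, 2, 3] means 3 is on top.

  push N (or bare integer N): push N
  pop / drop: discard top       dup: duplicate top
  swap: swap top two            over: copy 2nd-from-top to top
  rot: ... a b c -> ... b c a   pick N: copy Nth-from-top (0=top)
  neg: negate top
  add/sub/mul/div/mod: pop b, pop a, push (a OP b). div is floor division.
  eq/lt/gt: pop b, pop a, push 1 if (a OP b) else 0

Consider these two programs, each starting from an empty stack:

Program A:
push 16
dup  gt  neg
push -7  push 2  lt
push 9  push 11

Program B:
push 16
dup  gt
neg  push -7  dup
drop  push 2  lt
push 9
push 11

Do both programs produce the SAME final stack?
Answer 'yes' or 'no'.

Program A trace:
  After 'push 16': [16]
  After 'dup': [16, 16]
  After 'gt': [0]
  After 'neg': [0]
  After 'push -7': [0, -7]
  After 'push 2': [0, -7, 2]
  After 'lt': [0, 1]
  After 'push 9': [0, 1, 9]
  After 'push 11': [0, 1, 9, 11]
Program A final stack: [0, 1, 9, 11]

Program B trace:
  After 'push 16': [16]
  After 'dup': [16, 16]
  After 'gt': [0]
  After 'neg': [0]
  After 'push -7': [0, -7]
  After 'dup': [0, -7, -7]
  After 'drop': [0, -7]
  After 'push 2': [0, -7, 2]
  After 'lt': [0, 1]
  After 'push 9': [0, 1, 9]
  After 'push 11': [0, 1, 9, 11]
Program B final stack: [0, 1, 9, 11]
Same: yes

Answer: yes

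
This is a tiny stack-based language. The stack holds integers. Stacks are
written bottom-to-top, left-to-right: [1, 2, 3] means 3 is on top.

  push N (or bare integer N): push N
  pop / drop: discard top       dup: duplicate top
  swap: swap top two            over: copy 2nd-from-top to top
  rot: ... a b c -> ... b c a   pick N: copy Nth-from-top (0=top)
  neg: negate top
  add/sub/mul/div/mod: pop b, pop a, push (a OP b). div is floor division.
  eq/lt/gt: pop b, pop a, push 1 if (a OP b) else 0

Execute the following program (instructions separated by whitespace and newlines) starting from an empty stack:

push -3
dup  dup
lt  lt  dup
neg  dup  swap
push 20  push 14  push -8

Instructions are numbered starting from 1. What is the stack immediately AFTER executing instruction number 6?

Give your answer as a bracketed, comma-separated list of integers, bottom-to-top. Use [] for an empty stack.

Step 1 ('push -3'): [-3]
Step 2 ('dup'): [-3, -3]
Step 3 ('dup'): [-3, -3, -3]
Step 4 ('lt'): [-3, 0]
Step 5 ('lt'): [1]
Step 6 ('dup'): [1, 1]

Answer: [1, 1]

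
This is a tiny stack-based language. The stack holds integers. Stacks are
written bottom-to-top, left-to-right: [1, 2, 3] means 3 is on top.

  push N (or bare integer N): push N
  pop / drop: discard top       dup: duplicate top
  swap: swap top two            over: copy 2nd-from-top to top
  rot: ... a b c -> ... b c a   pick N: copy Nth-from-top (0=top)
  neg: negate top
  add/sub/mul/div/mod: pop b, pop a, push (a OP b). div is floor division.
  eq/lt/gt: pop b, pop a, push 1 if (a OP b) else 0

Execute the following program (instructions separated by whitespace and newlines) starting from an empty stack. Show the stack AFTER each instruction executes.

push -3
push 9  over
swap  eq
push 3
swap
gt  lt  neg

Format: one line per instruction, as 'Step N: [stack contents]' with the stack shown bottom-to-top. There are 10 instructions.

Step 1: [-3]
Step 2: [-3, 9]
Step 3: [-3, 9, -3]
Step 4: [-3, -3, 9]
Step 5: [-3, 0]
Step 6: [-3, 0, 3]
Step 7: [-3, 3, 0]
Step 8: [-3, 1]
Step 9: [1]
Step 10: [-1]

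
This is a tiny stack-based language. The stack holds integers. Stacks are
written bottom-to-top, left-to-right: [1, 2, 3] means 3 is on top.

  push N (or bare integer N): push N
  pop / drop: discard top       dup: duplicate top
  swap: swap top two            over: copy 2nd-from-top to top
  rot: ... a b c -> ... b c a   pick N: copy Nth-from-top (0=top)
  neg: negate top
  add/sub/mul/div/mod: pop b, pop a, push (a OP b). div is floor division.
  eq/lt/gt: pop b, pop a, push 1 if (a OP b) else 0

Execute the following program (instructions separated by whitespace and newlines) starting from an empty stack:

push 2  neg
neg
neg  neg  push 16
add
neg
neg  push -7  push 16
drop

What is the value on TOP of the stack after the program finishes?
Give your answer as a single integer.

Answer: -7

Derivation:
After 'push 2': [2]
After 'neg': [-2]
After 'neg': [2]
After 'neg': [-2]
After 'neg': [2]
After 'push 16': [2, 16]
After 'add': [18]
After 'neg': [-18]
After 'neg': [18]
After 'push -7': [18, -7]
After 'push 16': [18, -7, 16]
After 'drop': [18, -7]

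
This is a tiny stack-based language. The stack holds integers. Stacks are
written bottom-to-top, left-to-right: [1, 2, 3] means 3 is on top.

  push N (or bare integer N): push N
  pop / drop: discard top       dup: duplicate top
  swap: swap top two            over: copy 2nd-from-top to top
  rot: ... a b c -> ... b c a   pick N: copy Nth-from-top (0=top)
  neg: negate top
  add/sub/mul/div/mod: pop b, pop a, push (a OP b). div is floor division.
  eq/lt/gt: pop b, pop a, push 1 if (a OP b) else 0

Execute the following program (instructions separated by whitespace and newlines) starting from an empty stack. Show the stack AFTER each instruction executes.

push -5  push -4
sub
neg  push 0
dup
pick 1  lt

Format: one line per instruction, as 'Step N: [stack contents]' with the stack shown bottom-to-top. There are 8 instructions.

Step 1: [-5]
Step 2: [-5, -4]
Step 3: [-1]
Step 4: [1]
Step 5: [1, 0]
Step 6: [1, 0, 0]
Step 7: [1, 0, 0, 0]
Step 8: [1, 0, 0]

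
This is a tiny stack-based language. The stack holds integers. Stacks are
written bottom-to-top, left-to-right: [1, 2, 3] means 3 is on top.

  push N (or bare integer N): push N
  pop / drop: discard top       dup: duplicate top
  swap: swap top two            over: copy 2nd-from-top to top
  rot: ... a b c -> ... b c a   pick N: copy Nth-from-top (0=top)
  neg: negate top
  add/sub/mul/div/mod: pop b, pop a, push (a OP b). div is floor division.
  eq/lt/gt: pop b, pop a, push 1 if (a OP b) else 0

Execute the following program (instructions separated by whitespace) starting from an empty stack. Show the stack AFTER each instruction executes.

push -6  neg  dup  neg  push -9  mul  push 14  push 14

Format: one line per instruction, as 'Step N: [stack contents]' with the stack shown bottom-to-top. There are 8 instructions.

Step 1: [-6]
Step 2: [6]
Step 3: [6, 6]
Step 4: [6, -6]
Step 5: [6, -6, -9]
Step 6: [6, 54]
Step 7: [6, 54, 14]
Step 8: [6, 54, 14, 14]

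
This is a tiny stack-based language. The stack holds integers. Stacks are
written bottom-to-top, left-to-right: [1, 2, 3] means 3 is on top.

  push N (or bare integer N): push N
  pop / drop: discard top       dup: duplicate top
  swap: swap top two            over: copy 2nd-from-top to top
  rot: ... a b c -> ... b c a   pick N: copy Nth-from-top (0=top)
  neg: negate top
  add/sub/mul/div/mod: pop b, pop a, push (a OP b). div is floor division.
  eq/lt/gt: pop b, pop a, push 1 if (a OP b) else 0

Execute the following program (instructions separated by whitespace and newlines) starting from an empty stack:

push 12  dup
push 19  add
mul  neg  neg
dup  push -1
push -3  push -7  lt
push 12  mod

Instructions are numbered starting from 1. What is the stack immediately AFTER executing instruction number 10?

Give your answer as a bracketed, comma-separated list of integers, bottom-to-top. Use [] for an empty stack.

Step 1 ('push 12'): [12]
Step 2 ('dup'): [12, 12]
Step 3 ('push 19'): [12, 12, 19]
Step 4 ('add'): [12, 31]
Step 5 ('mul'): [372]
Step 6 ('neg'): [-372]
Step 7 ('neg'): [372]
Step 8 ('dup'): [372, 372]
Step 9 ('push -1'): [372, 372, -1]
Step 10 ('push -3'): [372, 372, -1, -3]

Answer: [372, 372, -1, -3]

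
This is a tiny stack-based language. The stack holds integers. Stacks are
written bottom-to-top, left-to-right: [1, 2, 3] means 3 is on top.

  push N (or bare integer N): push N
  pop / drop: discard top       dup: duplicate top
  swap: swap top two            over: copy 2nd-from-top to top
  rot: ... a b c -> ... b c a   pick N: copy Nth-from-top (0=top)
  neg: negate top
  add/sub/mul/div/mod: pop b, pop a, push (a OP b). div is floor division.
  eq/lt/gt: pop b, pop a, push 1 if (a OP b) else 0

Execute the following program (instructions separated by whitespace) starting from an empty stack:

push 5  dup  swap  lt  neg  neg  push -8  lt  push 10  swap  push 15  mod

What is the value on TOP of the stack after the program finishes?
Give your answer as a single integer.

After 'push 5': [5]
After 'dup': [5, 5]
After 'swap': [5, 5]
After 'lt': [0]
After 'neg': [0]
After 'neg': [0]
After 'push -8': [0, -8]
After 'lt': [0]
After 'push 10': [0, 10]
After 'swap': [10, 0]
After 'push 15': [10, 0, 15]
After 'mod': [10, 0]

Answer: 0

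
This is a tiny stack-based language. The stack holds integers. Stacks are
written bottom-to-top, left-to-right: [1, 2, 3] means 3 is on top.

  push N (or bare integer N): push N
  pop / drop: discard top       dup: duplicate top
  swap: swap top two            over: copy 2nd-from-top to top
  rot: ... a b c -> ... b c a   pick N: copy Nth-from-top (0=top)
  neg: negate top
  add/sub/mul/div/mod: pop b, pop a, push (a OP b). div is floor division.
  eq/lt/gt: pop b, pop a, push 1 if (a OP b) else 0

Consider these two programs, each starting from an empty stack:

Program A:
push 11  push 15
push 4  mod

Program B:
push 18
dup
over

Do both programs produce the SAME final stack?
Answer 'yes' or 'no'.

Answer: no

Derivation:
Program A trace:
  After 'push 11': [11]
  After 'push 15': [11, 15]
  After 'push 4': [11, 15, 4]
  After 'mod': [11, 3]
Program A final stack: [11, 3]

Program B trace:
  After 'push 18': [18]
  After 'dup': [18, 18]
  After 'over': [18, 18, 18]
Program B final stack: [18, 18, 18]
Same: no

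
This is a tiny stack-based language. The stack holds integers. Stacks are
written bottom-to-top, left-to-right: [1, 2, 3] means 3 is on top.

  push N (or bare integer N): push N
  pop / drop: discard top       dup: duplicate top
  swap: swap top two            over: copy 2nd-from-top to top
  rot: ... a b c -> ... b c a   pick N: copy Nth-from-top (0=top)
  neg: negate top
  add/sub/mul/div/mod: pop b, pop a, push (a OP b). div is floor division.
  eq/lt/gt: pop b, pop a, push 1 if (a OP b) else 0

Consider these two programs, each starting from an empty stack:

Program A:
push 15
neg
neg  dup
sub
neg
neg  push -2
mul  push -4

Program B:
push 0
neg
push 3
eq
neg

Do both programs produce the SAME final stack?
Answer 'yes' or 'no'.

Program A trace:
  After 'push 15': [15]
  After 'neg': [-15]
  After 'neg': [15]
  After 'dup': [15, 15]
  After 'sub': [0]
  After 'neg': [0]
  After 'neg': [0]
  After 'push -2': [0, -2]
  After 'mul': [0]
  After 'push -4': [0, -4]
Program A final stack: [0, -4]

Program B trace:
  After 'push 0': [0]
  After 'neg': [0]
  After 'push 3': [0, 3]
  After 'eq': [0]
  After 'neg': [0]
Program B final stack: [0]
Same: no

Answer: no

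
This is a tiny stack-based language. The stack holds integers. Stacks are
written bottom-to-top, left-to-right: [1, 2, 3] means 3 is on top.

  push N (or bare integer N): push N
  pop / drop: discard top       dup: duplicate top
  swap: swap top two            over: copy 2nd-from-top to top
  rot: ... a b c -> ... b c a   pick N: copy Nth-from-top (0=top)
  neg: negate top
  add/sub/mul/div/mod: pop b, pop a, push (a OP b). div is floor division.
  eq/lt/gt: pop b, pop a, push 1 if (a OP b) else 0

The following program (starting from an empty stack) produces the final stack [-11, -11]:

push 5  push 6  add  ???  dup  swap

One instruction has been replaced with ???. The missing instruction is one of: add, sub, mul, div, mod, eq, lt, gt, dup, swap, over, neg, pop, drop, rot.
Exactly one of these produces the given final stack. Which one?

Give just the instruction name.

Answer: neg

Derivation:
Stack before ???: [11]
Stack after ???:  [-11]
The instruction that transforms [11] -> [-11] is: neg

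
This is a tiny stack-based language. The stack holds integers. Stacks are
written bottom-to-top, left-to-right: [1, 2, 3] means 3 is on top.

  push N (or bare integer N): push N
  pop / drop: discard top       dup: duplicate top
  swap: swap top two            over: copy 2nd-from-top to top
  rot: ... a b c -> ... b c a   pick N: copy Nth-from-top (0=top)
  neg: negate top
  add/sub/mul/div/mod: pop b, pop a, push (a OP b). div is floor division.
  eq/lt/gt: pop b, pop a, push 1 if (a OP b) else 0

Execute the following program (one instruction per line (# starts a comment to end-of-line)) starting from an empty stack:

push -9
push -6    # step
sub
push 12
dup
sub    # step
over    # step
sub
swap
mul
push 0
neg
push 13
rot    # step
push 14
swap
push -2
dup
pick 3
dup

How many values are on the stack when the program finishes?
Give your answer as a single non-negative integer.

After 'push -9': stack = [-9] (depth 1)
After 'push -6': stack = [-9, -6] (depth 2)
After 'sub': stack = [-3] (depth 1)
After 'push 12': stack = [-3, 12] (depth 2)
After 'dup': stack = [-3, 12, 12] (depth 3)
After 'sub': stack = [-3, 0] (depth 2)
After 'over': stack = [-3, 0, -3] (depth 3)
After 'sub': stack = [-3, 3] (depth 2)
After 'swap': stack = [3, -3] (depth 2)
After 'mul': stack = [-9] (depth 1)
After 'push 0': stack = [-9, 0] (depth 2)
After 'neg': stack = [-9, 0] (depth 2)
After 'push 13': stack = [-9, 0, 13] (depth 3)
After 'rot': stack = [0, 13, -9] (depth 3)
After 'push 14': stack = [0, 13, -9, 14] (depth 4)
After 'swap': stack = [0, 13, 14, -9] (depth 4)
After 'push -2': stack = [0, 13, 14, -9, -2] (depth 5)
After 'dup': stack = [0, 13, 14, -9, -2, -2] (depth 6)
After 'pick 3': stack = [0, 13, 14, -9, -2, -2, 14] (depth 7)
After 'dup': stack = [0, 13, 14, -9, -2, -2, 14, 14] (depth 8)

Answer: 8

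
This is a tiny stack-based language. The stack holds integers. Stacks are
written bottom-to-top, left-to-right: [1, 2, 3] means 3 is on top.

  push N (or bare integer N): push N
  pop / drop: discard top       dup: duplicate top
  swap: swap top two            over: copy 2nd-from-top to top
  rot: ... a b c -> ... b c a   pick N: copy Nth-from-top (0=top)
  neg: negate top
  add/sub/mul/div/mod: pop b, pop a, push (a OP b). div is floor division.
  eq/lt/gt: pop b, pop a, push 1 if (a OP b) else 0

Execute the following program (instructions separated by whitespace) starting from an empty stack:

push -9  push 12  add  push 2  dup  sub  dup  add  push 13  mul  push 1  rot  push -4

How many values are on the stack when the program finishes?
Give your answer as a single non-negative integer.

Answer: 4

Derivation:
After 'push -9': stack = [-9] (depth 1)
After 'push 12': stack = [-9, 12] (depth 2)
After 'add': stack = [3] (depth 1)
After 'push 2': stack = [3, 2] (depth 2)
After 'dup': stack = [3, 2, 2] (depth 3)
After 'sub': stack = [3, 0] (depth 2)
After 'dup': stack = [3, 0, 0] (depth 3)
After 'add': stack = [3, 0] (depth 2)
After 'push 13': stack = [3, 0, 13] (depth 3)
After 'mul': stack = [3, 0] (depth 2)
After 'push 1': stack = [3, 0, 1] (depth 3)
After 'rot': stack = [0, 1, 3] (depth 3)
After 'push -4': stack = [0, 1, 3, -4] (depth 4)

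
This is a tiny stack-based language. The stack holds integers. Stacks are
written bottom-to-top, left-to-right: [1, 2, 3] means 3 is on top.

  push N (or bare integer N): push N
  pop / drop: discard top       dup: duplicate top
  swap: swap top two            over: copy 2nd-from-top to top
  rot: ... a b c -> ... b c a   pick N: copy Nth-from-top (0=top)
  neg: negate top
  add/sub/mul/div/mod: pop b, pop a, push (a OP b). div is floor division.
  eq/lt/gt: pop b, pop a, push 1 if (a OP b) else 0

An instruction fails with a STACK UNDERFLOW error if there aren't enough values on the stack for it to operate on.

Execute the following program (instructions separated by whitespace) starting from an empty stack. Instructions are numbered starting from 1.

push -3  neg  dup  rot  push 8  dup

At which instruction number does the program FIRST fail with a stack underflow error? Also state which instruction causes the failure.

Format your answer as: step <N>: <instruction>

Step 1 ('push -3'): stack = [-3], depth = 1
Step 2 ('neg'): stack = [3], depth = 1
Step 3 ('dup'): stack = [3, 3], depth = 2
Step 4 ('rot'): needs 3 value(s) but depth is 2 — STACK UNDERFLOW

Answer: step 4: rot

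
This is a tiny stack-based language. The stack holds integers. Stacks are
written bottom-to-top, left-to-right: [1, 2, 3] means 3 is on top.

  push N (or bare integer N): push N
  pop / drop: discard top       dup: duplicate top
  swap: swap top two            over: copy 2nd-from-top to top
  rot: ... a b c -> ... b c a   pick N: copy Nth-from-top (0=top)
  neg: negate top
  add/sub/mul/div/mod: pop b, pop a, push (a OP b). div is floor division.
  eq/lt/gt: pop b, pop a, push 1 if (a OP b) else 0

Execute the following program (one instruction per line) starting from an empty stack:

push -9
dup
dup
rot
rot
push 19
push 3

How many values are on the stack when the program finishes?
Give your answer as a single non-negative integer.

Answer: 5

Derivation:
After 'push -9': stack = [-9] (depth 1)
After 'dup': stack = [-9, -9] (depth 2)
After 'dup': stack = [-9, -9, -9] (depth 3)
After 'rot': stack = [-9, -9, -9] (depth 3)
After 'rot': stack = [-9, -9, -9] (depth 3)
After 'push 19': stack = [-9, -9, -9, 19] (depth 4)
After 'push 3': stack = [-9, -9, -9, 19, 3] (depth 5)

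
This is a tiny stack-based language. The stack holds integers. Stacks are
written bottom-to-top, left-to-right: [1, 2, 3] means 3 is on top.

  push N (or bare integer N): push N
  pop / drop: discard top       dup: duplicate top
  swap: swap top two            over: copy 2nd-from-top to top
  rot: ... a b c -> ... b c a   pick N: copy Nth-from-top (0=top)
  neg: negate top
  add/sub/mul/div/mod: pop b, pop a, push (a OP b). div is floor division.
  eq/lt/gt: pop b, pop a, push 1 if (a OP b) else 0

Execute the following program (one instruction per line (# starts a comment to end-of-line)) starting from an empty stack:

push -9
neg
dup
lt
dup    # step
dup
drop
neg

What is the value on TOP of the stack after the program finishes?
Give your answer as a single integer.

Answer: 0

Derivation:
After 'push -9': [-9]
After 'neg': [9]
After 'dup': [9, 9]
After 'lt': [0]
After 'dup': [0, 0]
After 'dup': [0, 0, 0]
After 'drop': [0, 0]
After 'neg': [0, 0]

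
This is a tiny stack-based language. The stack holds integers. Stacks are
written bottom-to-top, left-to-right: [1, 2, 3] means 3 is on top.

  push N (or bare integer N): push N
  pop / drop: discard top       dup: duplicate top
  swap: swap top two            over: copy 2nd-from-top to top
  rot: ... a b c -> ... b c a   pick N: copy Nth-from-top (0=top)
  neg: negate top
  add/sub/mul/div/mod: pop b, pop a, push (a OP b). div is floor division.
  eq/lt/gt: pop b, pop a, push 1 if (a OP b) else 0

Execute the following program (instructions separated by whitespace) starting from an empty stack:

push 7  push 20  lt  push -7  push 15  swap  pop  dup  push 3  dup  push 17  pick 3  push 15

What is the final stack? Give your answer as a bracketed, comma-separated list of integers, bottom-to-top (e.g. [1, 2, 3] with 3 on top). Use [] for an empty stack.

After 'push 7': [7]
After 'push 20': [7, 20]
After 'lt': [1]
After 'push -7': [1, -7]
After 'push 15': [1, -7, 15]
After 'swap': [1, 15, -7]
After 'pop': [1, 15]
After 'dup': [1, 15, 15]
After 'push 3': [1, 15, 15, 3]
After 'dup': [1, 15, 15, 3, 3]
After 'push 17': [1, 15, 15, 3, 3, 17]
After 'pick 3': [1, 15, 15, 3, 3, 17, 15]
After 'push 15': [1, 15, 15, 3, 3, 17, 15, 15]

Answer: [1, 15, 15, 3, 3, 17, 15, 15]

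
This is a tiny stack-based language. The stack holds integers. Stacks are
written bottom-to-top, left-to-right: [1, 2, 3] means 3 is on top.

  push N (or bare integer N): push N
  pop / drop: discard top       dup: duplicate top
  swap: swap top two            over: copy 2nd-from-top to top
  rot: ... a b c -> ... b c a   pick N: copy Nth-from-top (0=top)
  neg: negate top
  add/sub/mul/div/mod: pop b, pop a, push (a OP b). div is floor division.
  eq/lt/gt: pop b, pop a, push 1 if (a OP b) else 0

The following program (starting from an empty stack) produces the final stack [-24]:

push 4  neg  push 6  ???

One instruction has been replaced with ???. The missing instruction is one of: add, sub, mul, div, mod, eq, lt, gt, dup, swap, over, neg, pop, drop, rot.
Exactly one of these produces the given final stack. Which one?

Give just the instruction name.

Answer: mul

Derivation:
Stack before ???: [-4, 6]
Stack after ???:  [-24]
The instruction that transforms [-4, 6] -> [-24] is: mul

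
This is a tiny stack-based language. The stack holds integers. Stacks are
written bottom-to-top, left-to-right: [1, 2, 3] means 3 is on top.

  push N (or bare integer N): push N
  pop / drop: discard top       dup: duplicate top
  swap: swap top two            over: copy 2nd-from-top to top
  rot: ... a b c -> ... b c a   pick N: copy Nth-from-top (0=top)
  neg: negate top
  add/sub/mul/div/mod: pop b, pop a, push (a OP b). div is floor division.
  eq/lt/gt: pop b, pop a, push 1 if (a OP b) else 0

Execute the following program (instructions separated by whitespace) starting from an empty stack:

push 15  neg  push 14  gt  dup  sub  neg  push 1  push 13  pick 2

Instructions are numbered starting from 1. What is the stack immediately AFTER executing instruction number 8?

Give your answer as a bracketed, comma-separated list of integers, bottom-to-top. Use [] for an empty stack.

Answer: [0, 1]

Derivation:
Step 1 ('push 15'): [15]
Step 2 ('neg'): [-15]
Step 3 ('push 14'): [-15, 14]
Step 4 ('gt'): [0]
Step 5 ('dup'): [0, 0]
Step 6 ('sub'): [0]
Step 7 ('neg'): [0]
Step 8 ('push 1'): [0, 1]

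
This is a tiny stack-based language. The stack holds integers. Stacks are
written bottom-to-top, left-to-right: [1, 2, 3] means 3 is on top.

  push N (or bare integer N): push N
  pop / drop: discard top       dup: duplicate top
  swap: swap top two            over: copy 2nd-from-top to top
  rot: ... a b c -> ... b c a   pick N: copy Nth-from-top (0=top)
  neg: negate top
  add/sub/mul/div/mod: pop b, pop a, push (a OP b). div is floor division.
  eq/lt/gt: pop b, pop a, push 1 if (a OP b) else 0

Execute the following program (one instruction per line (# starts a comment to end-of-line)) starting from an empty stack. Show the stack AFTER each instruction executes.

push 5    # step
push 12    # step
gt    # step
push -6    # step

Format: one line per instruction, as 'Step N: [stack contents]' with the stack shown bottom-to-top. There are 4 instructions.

Step 1: [5]
Step 2: [5, 12]
Step 3: [0]
Step 4: [0, -6]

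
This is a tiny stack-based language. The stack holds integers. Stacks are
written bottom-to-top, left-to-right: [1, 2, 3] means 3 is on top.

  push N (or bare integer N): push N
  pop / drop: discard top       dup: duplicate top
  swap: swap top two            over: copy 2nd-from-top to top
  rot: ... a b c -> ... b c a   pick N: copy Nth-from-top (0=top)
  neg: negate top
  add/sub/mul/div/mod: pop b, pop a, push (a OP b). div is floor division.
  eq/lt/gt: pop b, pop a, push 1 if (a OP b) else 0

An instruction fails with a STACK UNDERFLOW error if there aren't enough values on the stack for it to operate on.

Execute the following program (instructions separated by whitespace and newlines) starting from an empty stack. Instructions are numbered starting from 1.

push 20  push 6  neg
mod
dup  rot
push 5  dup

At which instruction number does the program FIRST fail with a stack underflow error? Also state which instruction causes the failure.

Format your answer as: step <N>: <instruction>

Step 1 ('push 20'): stack = [20], depth = 1
Step 2 ('push 6'): stack = [20, 6], depth = 2
Step 3 ('neg'): stack = [20, -6], depth = 2
Step 4 ('mod'): stack = [-4], depth = 1
Step 5 ('dup'): stack = [-4, -4], depth = 2
Step 6 ('rot'): needs 3 value(s) but depth is 2 — STACK UNDERFLOW

Answer: step 6: rot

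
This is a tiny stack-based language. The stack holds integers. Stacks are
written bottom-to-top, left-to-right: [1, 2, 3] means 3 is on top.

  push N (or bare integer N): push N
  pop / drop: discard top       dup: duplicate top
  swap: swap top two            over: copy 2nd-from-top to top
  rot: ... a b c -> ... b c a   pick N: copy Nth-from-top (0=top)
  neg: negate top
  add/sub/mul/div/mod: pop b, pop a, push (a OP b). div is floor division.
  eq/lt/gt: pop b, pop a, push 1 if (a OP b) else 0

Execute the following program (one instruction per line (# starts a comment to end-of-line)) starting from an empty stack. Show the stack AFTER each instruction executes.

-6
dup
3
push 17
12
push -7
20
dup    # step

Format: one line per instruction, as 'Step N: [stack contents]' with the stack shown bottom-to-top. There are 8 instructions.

Step 1: [-6]
Step 2: [-6, -6]
Step 3: [-6, -6, 3]
Step 4: [-6, -6, 3, 17]
Step 5: [-6, -6, 3, 17, 12]
Step 6: [-6, -6, 3, 17, 12, -7]
Step 7: [-6, -6, 3, 17, 12, -7, 20]
Step 8: [-6, -6, 3, 17, 12, -7, 20, 20]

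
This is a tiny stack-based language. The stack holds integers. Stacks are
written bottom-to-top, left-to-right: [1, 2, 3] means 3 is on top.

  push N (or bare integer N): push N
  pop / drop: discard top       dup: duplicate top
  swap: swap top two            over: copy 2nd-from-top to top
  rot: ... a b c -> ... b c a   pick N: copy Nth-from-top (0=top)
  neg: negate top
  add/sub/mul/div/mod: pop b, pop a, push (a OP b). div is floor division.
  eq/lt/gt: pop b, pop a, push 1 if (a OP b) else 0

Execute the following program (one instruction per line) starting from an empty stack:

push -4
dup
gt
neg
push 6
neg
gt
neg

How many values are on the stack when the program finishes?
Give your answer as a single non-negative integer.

After 'push -4': stack = [-4] (depth 1)
After 'dup': stack = [-4, -4] (depth 2)
After 'gt': stack = [0] (depth 1)
After 'neg': stack = [0] (depth 1)
After 'push 6': stack = [0, 6] (depth 2)
After 'neg': stack = [0, -6] (depth 2)
After 'gt': stack = [1] (depth 1)
After 'neg': stack = [-1] (depth 1)

Answer: 1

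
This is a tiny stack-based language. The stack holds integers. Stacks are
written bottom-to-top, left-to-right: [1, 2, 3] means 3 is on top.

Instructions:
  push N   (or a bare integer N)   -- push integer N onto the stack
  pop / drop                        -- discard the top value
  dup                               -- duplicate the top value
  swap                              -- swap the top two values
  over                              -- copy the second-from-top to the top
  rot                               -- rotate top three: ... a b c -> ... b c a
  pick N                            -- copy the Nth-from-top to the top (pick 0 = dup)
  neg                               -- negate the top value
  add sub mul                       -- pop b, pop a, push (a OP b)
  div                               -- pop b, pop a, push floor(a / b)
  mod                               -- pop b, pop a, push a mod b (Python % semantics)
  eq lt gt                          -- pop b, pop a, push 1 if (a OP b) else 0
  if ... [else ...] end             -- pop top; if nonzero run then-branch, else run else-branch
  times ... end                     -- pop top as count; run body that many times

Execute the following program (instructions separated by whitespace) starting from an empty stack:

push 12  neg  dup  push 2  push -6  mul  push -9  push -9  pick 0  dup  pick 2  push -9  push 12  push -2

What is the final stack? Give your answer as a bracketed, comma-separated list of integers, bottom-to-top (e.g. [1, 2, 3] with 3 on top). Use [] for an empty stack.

Answer: [-12, -12, -12, -9, -9, -9, -9, -9, -9, 12, -2]

Derivation:
After 'push 12': [12]
After 'neg': [-12]
After 'dup': [-12, -12]
After 'push 2': [-12, -12, 2]
After 'push -6': [-12, -12, 2, -6]
After 'mul': [-12, -12, -12]
After 'push -9': [-12, -12, -12, -9]
After 'push -9': [-12, -12, -12, -9, -9]
After 'pick 0': [-12, -12, -12, -9, -9, -9]
After 'dup': [-12, -12, -12, -9, -9, -9, -9]
After 'pick 2': [-12, -12, -12, -9, -9, -9, -9, -9]
After 'push -9': [-12, -12, -12, -9, -9, -9, -9, -9, -9]
After 'push 12': [-12, -12, -12, -9, -9, -9, -9, -9, -9, 12]
After 'push -2': [-12, -12, -12, -9, -9, -9, -9, -9, -9, 12, -2]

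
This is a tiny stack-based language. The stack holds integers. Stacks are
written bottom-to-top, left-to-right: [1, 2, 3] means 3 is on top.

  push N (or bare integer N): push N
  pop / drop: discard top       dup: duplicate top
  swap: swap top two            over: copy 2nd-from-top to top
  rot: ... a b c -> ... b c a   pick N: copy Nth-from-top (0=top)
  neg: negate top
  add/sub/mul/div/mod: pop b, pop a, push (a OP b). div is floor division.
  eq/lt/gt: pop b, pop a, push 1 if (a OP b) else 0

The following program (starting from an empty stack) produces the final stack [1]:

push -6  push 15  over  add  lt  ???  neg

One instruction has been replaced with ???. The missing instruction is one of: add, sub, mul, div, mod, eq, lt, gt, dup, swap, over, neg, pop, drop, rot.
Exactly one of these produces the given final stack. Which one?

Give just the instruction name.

Stack before ???: [1]
Stack after ???:  [-1]
The instruction that transforms [1] -> [-1] is: neg

Answer: neg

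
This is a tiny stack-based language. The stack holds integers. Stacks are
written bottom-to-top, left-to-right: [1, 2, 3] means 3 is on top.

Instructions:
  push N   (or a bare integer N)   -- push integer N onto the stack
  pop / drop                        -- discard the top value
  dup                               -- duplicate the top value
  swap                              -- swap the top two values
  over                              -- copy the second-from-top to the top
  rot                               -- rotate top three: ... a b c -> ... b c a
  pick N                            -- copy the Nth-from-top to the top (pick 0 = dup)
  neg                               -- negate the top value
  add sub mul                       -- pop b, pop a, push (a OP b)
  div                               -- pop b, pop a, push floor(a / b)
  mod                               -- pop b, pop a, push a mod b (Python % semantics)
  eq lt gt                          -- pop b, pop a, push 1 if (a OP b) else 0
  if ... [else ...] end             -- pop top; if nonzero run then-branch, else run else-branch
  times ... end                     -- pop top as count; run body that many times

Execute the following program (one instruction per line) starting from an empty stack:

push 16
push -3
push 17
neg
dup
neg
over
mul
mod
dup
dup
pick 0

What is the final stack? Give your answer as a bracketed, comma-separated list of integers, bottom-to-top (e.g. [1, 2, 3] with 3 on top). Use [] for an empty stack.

Answer: [16, -3, -17, -17, -17, -17]

Derivation:
After 'push 16': [16]
After 'push -3': [16, -3]
After 'push 17': [16, -3, 17]
After 'neg': [16, -3, -17]
After 'dup': [16, -3, -17, -17]
After 'neg': [16, -3, -17, 17]
After 'over': [16, -3, -17, 17, -17]
After 'mul': [16, -3, -17, -289]
After 'mod': [16, -3, -17]
After 'dup': [16, -3, -17, -17]
After 'dup': [16, -3, -17, -17, -17]
After 'pick 0': [16, -3, -17, -17, -17, -17]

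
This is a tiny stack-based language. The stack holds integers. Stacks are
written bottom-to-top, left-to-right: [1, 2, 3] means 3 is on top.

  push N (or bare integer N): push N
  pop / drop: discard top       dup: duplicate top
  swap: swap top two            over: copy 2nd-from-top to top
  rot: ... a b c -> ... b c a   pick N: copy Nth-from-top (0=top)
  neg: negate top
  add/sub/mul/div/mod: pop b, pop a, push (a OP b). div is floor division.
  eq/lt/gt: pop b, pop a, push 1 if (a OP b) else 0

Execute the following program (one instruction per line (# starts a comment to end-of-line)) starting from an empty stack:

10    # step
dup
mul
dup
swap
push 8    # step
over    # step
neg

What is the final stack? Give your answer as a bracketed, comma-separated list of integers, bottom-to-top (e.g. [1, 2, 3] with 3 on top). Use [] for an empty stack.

Answer: [100, 100, 8, -100]

Derivation:
After 'push 10': [10]
After 'dup': [10, 10]
After 'mul': [100]
After 'dup': [100, 100]
After 'swap': [100, 100]
After 'push 8': [100, 100, 8]
After 'over': [100, 100, 8, 100]
After 'neg': [100, 100, 8, -100]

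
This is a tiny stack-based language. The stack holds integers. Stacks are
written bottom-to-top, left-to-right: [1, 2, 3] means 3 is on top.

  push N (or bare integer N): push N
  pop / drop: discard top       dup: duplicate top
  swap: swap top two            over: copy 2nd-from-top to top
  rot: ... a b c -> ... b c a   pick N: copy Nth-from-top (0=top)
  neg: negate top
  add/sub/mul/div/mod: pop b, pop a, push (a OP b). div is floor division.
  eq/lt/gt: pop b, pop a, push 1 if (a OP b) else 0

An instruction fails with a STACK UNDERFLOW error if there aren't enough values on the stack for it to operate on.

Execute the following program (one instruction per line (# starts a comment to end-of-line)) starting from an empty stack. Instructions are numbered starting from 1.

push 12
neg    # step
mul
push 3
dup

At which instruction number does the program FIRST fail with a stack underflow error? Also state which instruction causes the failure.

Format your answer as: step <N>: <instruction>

Step 1 ('push 12'): stack = [12], depth = 1
Step 2 ('neg'): stack = [-12], depth = 1
Step 3 ('mul'): needs 2 value(s) but depth is 1 — STACK UNDERFLOW

Answer: step 3: mul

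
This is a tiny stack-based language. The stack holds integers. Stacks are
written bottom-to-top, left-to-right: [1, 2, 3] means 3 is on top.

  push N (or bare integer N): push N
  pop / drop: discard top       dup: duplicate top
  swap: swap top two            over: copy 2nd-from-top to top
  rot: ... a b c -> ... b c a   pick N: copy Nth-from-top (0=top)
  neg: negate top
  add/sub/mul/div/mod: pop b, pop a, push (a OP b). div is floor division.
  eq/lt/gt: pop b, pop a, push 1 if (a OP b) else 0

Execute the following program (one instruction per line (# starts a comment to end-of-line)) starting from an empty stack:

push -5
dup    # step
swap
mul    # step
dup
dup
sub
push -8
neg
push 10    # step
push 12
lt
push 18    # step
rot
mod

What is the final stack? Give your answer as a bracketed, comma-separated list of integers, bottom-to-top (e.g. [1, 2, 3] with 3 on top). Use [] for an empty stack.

After 'push -5': [-5]
After 'dup': [-5, -5]
After 'swap': [-5, -5]
After 'mul': [25]
After 'dup': [25, 25]
After 'dup': [25, 25, 25]
After 'sub': [25, 0]
After 'push -8': [25, 0, -8]
After 'neg': [25, 0, 8]
After 'push 10': [25, 0, 8, 10]
After 'push 12': [25, 0, 8, 10, 12]
After 'lt': [25, 0, 8, 1]
After 'push 18': [25, 0, 8, 1, 18]
After 'rot': [25, 0, 1, 18, 8]
After 'mod': [25, 0, 1, 2]

Answer: [25, 0, 1, 2]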